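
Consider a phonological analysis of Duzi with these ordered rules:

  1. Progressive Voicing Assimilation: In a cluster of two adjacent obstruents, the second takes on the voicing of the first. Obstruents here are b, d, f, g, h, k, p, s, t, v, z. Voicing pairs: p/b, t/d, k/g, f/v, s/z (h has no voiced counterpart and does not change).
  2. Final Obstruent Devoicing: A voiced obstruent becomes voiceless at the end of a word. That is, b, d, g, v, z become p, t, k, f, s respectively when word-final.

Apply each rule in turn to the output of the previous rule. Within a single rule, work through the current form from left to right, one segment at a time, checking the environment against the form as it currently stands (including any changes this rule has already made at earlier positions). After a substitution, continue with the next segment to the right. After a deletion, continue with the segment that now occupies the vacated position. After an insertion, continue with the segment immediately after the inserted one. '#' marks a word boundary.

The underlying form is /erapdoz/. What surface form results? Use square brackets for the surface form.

[eraptos]

1 Progressive Voicing Assimilation: [erapdoz] → [eraptoz]
2 Final Obstruent Devoicing: [eraptoz] → [eraptos]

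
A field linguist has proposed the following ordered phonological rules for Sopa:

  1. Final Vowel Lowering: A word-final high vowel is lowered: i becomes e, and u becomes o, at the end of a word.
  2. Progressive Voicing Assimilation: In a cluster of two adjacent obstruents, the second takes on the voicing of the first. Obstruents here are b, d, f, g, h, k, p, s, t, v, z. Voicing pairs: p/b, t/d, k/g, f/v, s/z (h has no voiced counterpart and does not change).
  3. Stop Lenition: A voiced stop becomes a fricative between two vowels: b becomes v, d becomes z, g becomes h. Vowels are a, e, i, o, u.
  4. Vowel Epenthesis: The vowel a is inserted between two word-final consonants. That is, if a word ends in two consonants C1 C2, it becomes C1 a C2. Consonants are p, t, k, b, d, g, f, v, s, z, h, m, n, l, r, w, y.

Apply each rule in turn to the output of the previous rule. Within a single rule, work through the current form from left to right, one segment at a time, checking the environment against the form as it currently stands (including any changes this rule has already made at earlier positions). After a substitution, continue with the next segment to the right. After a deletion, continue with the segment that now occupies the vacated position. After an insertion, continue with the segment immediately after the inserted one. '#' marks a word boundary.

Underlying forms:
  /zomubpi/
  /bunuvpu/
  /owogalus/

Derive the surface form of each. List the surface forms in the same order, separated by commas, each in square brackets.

/zomubpi/:
  1 Final Vowel Lowering: [zomubpi] → [zomubpe]
  2 Progressive Voicing Assimilation: [zomubpe] → [zomubbe]
  3 Stop Lenition: no change — [zomubbe]
  4 Vowel Epenthesis: no change — [zomubbe]
/bunuvpu/:
  1 Final Vowel Lowering: [bunuvpu] → [bunuvpo]
  2 Progressive Voicing Assimilation: [bunuvpo] → [bunuvbo]
  3 Stop Lenition: no change — [bunuvbo]
  4 Vowel Epenthesis: no change — [bunuvbo]
/owogalus/:
  1 Final Vowel Lowering: no change — [owogalus]
  2 Progressive Voicing Assimilation: no change — [owogalus]
  3 Stop Lenition: [owogalus] → [owohalus]
  4 Vowel Epenthesis: no change — [owohalus]

[zomubbe], [bunuvbo], [owohalus]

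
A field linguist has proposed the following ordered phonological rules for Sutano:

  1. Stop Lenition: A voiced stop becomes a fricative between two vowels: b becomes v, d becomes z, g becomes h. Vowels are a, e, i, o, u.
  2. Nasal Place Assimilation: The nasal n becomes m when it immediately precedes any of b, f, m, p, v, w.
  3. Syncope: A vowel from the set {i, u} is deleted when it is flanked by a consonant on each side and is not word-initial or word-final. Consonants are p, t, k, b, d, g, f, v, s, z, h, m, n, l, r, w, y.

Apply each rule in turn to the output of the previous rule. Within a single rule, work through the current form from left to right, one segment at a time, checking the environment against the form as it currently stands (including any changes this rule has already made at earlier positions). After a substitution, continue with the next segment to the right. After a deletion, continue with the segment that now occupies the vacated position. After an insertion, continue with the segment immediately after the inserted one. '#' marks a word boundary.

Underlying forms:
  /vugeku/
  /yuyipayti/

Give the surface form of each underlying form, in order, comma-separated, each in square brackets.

/vugeku/:
  1 Stop Lenition: [vugeku] → [vuheku]
  2 Nasal Place Assimilation: no change — [vuheku]
  3 Syncope: [vuheku] → [vheku]
/yuyipayti/:
  1 Stop Lenition: no change — [yuyipayti]
  2 Nasal Place Assimilation: no change — [yuyipayti]
  3 Syncope: [yuyipayti] → [yypayti]

[vheku], [yypayti]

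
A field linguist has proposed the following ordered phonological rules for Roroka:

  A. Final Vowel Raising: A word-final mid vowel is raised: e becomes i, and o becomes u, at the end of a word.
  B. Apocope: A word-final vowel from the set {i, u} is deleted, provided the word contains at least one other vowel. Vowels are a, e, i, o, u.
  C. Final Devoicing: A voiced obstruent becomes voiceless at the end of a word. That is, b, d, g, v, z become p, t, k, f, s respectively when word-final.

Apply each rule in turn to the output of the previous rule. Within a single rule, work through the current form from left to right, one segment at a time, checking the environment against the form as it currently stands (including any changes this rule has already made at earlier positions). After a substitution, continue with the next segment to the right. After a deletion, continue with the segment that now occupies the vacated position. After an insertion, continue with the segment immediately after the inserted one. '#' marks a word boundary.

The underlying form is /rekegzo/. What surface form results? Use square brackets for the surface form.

[rekegs]

A Final Vowel Raising: [rekegzo] → [rekegzu]
B Apocope: [rekegzu] → [rekegz]
C Final Devoicing: [rekegz] → [rekegs]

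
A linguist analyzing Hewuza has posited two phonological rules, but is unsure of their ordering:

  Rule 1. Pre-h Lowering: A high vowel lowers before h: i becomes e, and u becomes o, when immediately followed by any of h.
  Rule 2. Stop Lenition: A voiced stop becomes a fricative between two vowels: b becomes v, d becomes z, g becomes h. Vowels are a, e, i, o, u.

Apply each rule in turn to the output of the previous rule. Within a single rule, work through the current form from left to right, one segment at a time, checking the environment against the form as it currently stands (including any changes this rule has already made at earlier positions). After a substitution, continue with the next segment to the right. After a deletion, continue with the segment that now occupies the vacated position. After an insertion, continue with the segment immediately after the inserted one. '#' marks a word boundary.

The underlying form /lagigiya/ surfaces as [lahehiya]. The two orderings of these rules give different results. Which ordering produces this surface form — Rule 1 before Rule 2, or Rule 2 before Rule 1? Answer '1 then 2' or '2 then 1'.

Order 1 then 2:
  1 Pre-h Lowering: no change — [lagigiya]
  2 Stop Lenition: [lagigiya] → [lahihiya]
  result: [lahihiya]
Order 2 then 1:
  2 Stop Lenition: [lagigiya] → [lahihiya]
  1 Pre-h Lowering: [lahihiya] → [lahehiya]
  result: [lahehiya]

2 then 1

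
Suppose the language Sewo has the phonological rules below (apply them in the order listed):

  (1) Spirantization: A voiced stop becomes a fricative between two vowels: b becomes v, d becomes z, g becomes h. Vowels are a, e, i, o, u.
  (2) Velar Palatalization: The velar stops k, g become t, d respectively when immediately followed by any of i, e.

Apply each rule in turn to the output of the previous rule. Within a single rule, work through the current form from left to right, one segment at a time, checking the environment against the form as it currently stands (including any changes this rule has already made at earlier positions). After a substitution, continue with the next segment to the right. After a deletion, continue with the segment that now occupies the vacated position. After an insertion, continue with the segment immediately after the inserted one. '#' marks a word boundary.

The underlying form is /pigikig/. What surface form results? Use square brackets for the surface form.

[pihitig]

(1) Spirantization: [pigikig] → [pihikig]
(2) Velar Palatalization: [pihikig] → [pihitig]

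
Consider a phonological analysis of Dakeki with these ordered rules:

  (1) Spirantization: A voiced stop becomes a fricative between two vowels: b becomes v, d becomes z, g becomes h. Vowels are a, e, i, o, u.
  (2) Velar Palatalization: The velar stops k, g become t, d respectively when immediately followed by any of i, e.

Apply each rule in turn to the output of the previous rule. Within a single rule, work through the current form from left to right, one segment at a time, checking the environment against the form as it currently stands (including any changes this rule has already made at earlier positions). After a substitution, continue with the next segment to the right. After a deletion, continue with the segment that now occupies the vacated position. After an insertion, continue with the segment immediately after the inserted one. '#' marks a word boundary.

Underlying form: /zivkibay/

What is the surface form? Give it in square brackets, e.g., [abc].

(1) Spirantization: [zivkibay] → [zivkivay]
(2) Velar Palatalization: [zivkivay] → [zivtivay]

[zivtivay]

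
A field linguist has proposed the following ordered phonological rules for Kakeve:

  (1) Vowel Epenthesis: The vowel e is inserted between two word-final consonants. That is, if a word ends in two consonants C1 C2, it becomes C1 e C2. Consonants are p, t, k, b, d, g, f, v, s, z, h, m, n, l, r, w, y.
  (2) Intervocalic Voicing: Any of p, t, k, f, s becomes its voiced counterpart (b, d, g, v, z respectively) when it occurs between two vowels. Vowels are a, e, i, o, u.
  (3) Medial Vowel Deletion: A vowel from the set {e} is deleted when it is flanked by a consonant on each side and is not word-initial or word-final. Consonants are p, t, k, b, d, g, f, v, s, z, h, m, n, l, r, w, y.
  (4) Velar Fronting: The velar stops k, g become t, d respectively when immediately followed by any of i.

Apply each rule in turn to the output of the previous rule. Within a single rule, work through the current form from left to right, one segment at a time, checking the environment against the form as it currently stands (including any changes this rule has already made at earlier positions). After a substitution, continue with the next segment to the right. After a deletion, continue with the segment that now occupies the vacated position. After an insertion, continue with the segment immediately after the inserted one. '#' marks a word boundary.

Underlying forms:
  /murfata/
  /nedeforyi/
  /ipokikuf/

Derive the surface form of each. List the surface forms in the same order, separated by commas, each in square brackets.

/murfata/:
  (1) Vowel Epenthesis: no change — [murfata]
  (2) Intervocalic Voicing: [murfata] → [murfada]
  (3) Medial Vowel Deletion: no change — [murfada]
  (4) Velar Fronting: no change — [murfada]
/nedeforyi/:
  (1) Vowel Epenthesis: no change — [nedeforyi]
  (2) Intervocalic Voicing: [nedeforyi] → [nedevoryi]
  (3) Medial Vowel Deletion: [nedevoryi] → [ndvoryi]
  (4) Velar Fronting: no change — [ndvoryi]
/ipokikuf/:
  (1) Vowel Epenthesis: no change — [ipokikuf]
  (2) Intervocalic Voicing: [ipokikuf] → [ibogiguf]
  (3) Medial Vowel Deletion: no change — [ibogiguf]
  (4) Velar Fronting: [ibogiguf] → [ibodiguf]

[murfada], [ndvoryi], [ibodiguf]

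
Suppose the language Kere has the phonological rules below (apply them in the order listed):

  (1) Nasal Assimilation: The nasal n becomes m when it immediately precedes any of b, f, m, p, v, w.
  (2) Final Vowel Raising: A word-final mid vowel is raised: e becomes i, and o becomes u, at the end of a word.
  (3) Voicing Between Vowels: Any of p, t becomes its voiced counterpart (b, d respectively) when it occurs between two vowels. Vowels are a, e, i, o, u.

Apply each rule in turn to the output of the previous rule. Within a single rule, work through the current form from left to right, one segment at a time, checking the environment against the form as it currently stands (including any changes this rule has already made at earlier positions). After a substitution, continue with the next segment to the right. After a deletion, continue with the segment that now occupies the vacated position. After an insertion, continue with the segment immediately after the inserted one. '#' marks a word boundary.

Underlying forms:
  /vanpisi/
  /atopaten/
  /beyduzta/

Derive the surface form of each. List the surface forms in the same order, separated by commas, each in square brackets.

/vanpisi/:
  (1) Nasal Assimilation: [vanpisi] → [vampisi]
  (2) Final Vowel Raising: no change — [vampisi]
  (3) Voicing Between Vowels: no change — [vampisi]
/atopaten/:
  (1) Nasal Assimilation: no change — [atopaten]
  (2) Final Vowel Raising: no change — [atopaten]
  (3) Voicing Between Vowels: [atopaten] → [adobaden]
/beyduzta/:
  (1) Nasal Assimilation: no change — [beyduzta]
  (2) Final Vowel Raising: no change — [beyduzta]
  (3) Voicing Between Vowels: no change — [beyduzta]

[vampisi], [adobaden], [beyduzta]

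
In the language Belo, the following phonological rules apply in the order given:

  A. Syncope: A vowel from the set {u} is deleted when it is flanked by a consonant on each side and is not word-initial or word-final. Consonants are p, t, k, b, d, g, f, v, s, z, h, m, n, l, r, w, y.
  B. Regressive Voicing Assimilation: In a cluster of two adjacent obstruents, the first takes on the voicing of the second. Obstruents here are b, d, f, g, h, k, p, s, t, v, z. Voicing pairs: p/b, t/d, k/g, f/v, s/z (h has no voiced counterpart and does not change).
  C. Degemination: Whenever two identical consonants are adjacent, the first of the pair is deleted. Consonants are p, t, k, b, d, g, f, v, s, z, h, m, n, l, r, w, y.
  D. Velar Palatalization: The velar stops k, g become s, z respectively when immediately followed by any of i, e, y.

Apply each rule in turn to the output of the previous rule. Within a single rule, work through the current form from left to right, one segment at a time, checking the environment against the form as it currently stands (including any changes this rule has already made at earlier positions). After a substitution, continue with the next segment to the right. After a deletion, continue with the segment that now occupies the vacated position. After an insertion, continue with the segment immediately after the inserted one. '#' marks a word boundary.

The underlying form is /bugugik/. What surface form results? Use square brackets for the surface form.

[bzik]

A Syncope: [bugugik] → [bggik]
B Regressive Voicing Assimilation: no change — [bggik]
C Degemination: [bggik] → [bgik]
D Velar Palatalization: [bgik] → [bzik]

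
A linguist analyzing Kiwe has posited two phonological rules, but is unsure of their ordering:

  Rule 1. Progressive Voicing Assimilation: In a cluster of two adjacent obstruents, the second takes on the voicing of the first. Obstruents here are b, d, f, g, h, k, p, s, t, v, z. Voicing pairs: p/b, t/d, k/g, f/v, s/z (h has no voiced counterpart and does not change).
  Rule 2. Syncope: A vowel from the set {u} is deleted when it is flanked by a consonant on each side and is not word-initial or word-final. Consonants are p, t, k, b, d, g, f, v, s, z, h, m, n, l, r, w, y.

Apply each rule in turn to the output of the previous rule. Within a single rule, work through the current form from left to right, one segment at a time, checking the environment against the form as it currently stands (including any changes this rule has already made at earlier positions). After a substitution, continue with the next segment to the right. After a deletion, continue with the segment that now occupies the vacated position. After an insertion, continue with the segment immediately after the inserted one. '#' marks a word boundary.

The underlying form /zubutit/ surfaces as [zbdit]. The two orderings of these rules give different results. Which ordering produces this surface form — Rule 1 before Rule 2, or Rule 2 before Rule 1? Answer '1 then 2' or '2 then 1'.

2 then 1

Order 1 then 2:
  1 Progressive Voicing Assimilation: no change — [zubutit]
  2 Syncope: [zubutit] → [zbtit]
  result: [zbtit]
Order 2 then 1:
  2 Syncope: [zubutit] → [zbtit]
  1 Progressive Voicing Assimilation: [zbtit] → [zbdit]
  result: [zbdit]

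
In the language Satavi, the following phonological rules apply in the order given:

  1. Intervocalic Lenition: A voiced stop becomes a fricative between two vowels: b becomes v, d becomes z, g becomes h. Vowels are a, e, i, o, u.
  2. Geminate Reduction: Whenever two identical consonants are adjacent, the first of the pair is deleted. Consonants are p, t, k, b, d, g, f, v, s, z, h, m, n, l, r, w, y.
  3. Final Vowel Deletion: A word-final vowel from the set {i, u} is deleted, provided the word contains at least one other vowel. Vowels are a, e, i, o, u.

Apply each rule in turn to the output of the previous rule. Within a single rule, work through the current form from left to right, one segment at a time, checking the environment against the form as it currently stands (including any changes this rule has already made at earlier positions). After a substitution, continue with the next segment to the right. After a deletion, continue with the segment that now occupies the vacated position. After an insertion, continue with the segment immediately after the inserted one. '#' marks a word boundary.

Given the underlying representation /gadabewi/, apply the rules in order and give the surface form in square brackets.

[gazavew]

1 Intervocalic Lenition: [gadabewi] → [gazavewi]
2 Geminate Reduction: no change — [gazavewi]
3 Final Vowel Deletion: [gazavewi] → [gazavew]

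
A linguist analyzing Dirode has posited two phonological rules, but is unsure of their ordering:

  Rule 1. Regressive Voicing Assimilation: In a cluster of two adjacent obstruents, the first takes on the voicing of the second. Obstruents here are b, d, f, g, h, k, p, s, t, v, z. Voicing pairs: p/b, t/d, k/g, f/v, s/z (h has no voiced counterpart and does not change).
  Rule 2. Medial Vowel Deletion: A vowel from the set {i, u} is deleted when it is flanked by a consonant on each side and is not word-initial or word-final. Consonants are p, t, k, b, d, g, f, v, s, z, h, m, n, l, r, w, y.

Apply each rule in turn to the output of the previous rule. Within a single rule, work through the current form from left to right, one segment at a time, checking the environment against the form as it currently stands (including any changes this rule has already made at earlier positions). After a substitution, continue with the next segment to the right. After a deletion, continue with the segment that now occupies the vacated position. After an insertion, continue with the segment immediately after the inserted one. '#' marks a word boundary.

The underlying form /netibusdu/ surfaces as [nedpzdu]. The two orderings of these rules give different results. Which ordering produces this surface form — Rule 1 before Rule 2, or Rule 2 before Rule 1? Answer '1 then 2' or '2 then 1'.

Order 1 then 2:
  1 Regressive Voicing Assimilation: [netibusdu] → [netibuzdu]
  2 Medial Vowel Deletion: [netibuzdu] → [netbzdu]
  result: [netbzdu]
Order 2 then 1:
  2 Medial Vowel Deletion: [netibusdu] → [netbsdu]
  1 Regressive Voicing Assimilation: [netbsdu] → [nedpzdu]
  result: [nedpzdu]

2 then 1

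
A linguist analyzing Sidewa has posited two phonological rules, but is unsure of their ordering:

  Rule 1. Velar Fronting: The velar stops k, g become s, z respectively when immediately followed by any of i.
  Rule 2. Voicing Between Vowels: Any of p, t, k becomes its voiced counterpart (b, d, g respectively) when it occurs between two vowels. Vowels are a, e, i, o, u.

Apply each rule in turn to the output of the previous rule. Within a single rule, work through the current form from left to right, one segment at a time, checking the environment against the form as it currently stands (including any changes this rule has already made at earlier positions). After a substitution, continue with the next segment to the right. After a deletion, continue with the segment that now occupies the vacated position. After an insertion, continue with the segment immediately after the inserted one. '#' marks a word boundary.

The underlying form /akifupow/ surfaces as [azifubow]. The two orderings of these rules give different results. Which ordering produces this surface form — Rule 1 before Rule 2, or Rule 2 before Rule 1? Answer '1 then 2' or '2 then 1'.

2 then 1

Order 1 then 2:
  1 Velar Fronting: [akifupow] → [asifupow]
  2 Voicing Between Vowels: [asifupow] → [asifubow]
  result: [asifubow]
Order 2 then 1:
  2 Voicing Between Vowels: [akifupow] → [agifubow]
  1 Velar Fronting: [agifubow] → [azifubow]
  result: [azifubow]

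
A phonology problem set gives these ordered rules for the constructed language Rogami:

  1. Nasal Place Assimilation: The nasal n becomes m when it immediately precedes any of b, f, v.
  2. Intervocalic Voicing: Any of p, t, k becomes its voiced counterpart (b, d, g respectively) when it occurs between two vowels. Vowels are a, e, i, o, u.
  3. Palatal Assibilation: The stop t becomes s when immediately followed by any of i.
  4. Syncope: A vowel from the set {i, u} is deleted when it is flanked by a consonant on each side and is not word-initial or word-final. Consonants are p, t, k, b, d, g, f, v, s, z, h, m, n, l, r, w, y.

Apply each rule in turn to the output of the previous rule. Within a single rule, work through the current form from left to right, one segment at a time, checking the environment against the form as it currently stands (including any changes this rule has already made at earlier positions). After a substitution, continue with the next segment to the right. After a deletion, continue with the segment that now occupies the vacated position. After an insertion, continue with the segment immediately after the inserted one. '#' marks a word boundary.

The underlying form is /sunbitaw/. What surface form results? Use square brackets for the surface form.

1 Nasal Place Assimilation: [sunbitaw] → [sumbitaw]
2 Intervocalic Voicing: [sumbitaw] → [sumbidaw]
3 Palatal Assibilation: no change — [sumbidaw]
4 Syncope: [sumbidaw] → [smbdaw]

[smbdaw]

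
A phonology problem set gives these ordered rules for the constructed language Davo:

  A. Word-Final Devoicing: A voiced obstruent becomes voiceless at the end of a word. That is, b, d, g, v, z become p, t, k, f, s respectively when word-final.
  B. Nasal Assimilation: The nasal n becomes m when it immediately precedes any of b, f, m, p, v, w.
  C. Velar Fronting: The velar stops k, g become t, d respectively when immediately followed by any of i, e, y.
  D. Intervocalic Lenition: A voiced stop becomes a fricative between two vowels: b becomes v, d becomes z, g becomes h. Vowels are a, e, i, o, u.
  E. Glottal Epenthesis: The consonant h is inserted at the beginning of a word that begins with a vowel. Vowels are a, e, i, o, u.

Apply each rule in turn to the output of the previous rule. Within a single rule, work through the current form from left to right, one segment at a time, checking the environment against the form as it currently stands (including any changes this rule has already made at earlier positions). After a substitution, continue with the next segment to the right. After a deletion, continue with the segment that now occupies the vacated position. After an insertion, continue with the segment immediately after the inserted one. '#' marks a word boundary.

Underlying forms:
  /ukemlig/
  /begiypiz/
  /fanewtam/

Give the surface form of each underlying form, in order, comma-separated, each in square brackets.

/ukemlig/:
  A Word-Final Devoicing: [ukemlig] → [ukemlik]
  B Nasal Assimilation: no change — [ukemlik]
  C Velar Fronting: [ukemlik] → [utemlik]
  D Intervocalic Lenition: no change — [utemlik]
  E Glottal Epenthesis: [utemlik] → [hutemlik]
/begiypiz/:
  A Word-Final Devoicing: [begiypiz] → [begiypis]
  B Nasal Assimilation: no change — [begiypis]
  C Velar Fronting: [begiypis] → [bediypis]
  D Intervocalic Lenition: [bediypis] → [beziypis]
  E Glottal Epenthesis: no change — [beziypis]
/fanewtam/:
  A Word-Final Devoicing: no change — [fanewtam]
  B Nasal Assimilation: no change — [fanewtam]
  C Velar Fronting: no change — [fanewtam]
  D Intervocalic Lenition: no change — [fanewtam]
  E Glottal Epenthesis: no change — [fanewtam]

[hutemlik], [beziypis], [fanewtam]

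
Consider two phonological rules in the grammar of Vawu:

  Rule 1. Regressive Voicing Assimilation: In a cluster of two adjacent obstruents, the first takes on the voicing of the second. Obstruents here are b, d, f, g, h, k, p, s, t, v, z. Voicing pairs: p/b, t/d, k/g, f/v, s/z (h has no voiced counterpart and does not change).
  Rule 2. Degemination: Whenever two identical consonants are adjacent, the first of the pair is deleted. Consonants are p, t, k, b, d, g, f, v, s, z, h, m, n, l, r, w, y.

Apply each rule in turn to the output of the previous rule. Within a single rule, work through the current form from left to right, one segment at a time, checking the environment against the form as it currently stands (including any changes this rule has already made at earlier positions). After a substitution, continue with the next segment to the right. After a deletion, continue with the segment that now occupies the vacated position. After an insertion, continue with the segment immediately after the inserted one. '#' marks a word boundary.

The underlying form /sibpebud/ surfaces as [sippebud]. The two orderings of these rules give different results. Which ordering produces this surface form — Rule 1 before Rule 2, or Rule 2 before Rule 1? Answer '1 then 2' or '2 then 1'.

2 then 1

Order 1 then 2:
  1 Regressive Voicing Assimilation: [sibpebud] → [sippebud]
  2 Degemination: [sippebud] → [sipebud]
  result: [sipebud]
Order 2 then 1:
  2 Degemination: no change — [sibpebud]
  1 Regressive Voicing Assimilation: [sibpebud] → [sippebud]
  result: [sippebud]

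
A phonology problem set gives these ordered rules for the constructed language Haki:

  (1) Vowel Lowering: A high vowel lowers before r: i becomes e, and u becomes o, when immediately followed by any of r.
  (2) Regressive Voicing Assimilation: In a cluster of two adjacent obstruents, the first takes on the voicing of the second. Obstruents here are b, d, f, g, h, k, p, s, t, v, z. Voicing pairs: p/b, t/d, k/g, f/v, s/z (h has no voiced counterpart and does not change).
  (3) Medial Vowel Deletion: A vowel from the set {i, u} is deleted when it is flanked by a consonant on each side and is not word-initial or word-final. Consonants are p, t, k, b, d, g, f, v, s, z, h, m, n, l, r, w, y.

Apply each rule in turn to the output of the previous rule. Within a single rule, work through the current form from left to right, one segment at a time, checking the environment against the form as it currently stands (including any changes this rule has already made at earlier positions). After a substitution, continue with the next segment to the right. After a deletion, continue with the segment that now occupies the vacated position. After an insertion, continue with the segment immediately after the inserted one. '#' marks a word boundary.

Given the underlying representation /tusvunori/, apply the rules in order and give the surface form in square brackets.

(1) Vowel Lowering: no change — [tusvunori]
(2) Regressive Voicing Assimilation: [tusvunori] → [tuzvunori]
(3) Medial Vowel Deletion: [tuzvunori] → [tzvnori]

[tzvnori]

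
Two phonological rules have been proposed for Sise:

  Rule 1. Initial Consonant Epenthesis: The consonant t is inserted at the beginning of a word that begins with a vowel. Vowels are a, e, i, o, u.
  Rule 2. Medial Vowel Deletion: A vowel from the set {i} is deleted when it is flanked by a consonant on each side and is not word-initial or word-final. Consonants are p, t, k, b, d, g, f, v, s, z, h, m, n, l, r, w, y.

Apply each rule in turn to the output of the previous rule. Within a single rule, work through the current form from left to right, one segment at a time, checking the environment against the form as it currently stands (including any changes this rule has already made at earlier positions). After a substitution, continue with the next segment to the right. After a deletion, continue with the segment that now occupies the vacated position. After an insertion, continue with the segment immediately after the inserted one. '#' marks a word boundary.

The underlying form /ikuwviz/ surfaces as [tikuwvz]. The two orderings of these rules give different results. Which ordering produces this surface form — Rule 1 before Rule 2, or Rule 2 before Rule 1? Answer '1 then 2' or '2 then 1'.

Order 1 then 2:
  1 Initial Consonant Epenthesis: [ikuwviz] → [tikuwviz]
  2 Medial Vowel Deletion: [tikuwviz] → [tkuwvz]
  result: [tkuwvz]
Order 2 then 1:
  2 Medial Vowel Deletion: [ikuwviz] → [ikuwvz]
  1 Initial Consonant Epenthesis: [ikuwvz] → [tikuwvz]
  result: [tikuwvz]

2 then 1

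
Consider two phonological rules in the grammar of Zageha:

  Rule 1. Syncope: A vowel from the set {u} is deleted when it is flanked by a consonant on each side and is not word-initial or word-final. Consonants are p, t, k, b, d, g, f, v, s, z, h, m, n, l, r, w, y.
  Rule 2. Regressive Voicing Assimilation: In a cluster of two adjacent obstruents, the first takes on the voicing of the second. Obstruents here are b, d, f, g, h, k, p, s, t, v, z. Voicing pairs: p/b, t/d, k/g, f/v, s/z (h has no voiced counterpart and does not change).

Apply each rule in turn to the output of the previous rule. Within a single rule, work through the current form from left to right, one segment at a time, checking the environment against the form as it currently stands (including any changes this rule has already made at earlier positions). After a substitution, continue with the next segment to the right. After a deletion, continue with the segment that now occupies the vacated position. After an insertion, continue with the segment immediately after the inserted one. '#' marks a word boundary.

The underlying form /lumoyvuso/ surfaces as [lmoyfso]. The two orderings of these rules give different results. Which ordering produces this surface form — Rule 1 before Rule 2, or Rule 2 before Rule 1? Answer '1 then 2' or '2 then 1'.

1 then 2

Order 1 then 2:
  1 Syncope: [lumoyvuso] → [lmoyvso]
  2 Regressive Voicing Assimilation: [lmoyvso] → [lmoyfso]
  result: [lmoyfso]
Order 2 then 1:
  2 Regressive Voicing Assimilation: no change — [lumoyvuso]
  1 Syncope: [lumoyvuso] → [lmoyvso]
  result: [lmoyvso]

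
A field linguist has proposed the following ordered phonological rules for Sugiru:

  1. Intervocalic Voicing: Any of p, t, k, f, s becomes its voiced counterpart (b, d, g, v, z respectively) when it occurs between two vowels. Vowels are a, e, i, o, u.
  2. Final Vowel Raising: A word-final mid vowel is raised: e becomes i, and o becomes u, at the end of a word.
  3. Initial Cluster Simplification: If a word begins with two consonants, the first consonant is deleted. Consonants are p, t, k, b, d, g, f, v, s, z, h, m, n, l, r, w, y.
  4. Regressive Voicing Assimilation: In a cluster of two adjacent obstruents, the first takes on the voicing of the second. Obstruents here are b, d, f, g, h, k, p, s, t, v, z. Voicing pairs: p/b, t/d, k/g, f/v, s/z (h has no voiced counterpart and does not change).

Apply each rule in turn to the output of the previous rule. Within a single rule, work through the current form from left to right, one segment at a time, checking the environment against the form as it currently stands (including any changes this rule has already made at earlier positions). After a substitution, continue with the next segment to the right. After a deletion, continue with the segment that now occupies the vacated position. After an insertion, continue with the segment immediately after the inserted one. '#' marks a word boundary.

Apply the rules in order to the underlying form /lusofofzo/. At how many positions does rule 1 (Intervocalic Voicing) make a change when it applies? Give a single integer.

2

1 Intervocalic Voicing: [lusofofzo] → [luzovofzo]
2 Final Vowel Raising: [luzovofzo] → [luzovofzu]
3 Initial Cluster Simplification: no change — [luzovofzu]
4 Regressive Voicing Assimilation: [luzovofzu] → [luzovovzu]
Rule 1 changed 2 position(s).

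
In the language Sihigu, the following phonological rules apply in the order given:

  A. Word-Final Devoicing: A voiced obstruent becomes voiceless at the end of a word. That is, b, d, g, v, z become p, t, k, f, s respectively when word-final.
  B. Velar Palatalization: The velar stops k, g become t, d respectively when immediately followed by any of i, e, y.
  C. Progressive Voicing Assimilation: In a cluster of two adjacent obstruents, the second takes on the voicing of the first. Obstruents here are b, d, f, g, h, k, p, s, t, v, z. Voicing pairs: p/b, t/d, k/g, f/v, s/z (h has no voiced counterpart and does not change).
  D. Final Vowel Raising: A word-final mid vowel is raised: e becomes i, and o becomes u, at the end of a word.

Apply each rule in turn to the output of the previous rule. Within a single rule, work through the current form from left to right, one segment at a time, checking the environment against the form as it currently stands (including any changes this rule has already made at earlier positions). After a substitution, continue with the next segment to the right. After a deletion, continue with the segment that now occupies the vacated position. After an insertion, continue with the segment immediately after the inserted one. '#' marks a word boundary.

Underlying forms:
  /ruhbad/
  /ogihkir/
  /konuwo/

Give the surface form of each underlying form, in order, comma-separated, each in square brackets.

[ruhpat], [odihtir], [konuwu]

/ruhbad/:
  A Word-Final Devoicing: [ruhbad] → [ruhbat]
  B Velar Palatalization: no change — [ruhbat]
  C Progressive Voicing Assimilation: [ruhbat] → [ruhpat]
  D Final Vowel Raising: no change — [ruhpat]
/ogihkir/:
  A Word-Final Devoicing: no change — [ogihkir]
  B Velar Palatalization: [ogihkir] → [odihtir]
  C Progressive Voicing Assimilation: no change — [odihtir]
  D Final Vowel Raising: no change — [odihtir]
/konuwo/:
  A Word-Final Devoicing: no change — [konuwo]
  B Velar Palatalization: no change — [konuwo]
  C Progressive Voicing Assimilation: no change — [konuwo]
  D Final Vowel Raising: [konuwo] → [konuwu]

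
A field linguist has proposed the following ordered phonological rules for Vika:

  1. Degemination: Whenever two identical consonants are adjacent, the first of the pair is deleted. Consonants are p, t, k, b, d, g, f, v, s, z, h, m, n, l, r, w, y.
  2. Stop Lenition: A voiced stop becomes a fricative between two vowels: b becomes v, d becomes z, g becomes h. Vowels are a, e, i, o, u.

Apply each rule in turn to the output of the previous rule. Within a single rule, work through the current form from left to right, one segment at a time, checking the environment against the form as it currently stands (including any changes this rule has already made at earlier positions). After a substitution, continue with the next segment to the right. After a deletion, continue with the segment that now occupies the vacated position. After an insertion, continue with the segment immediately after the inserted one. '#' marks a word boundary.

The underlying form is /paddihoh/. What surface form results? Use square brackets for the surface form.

1 Degemination: [paddihoh] → [padihoh]
2 Stop Lenition: [padihoh] → [pazihoh]

[pazihoh]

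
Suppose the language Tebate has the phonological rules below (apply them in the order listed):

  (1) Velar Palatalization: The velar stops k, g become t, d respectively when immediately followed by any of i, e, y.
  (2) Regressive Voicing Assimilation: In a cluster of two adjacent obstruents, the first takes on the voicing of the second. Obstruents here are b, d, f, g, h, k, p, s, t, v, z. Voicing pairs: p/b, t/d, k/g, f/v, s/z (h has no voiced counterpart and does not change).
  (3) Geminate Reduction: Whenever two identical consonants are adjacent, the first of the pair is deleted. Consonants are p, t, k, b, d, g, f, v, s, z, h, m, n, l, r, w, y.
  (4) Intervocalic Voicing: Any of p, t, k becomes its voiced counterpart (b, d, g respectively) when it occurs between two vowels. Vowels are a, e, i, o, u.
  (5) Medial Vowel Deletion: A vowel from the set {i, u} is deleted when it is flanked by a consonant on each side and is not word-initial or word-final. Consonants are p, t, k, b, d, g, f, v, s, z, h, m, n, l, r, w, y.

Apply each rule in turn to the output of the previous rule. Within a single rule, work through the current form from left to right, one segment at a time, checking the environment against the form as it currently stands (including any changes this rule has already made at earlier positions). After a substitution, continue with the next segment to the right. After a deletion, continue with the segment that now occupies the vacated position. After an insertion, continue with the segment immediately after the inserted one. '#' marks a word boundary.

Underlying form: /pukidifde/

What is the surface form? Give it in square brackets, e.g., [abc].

(1) Velar Palatalization: [pukidifde] → [putidifde]
(2) Regressive Voicing Assimilation: [putidifde] → [putidivde]
(3) Geminate Reduction: no change — [putidivde]
(4) Intervocalic Voicing: [putidivde] → [pudidivde]
(5) Medial Vowel Deletion: [pudidivde] → [pddvde]

[pddvde]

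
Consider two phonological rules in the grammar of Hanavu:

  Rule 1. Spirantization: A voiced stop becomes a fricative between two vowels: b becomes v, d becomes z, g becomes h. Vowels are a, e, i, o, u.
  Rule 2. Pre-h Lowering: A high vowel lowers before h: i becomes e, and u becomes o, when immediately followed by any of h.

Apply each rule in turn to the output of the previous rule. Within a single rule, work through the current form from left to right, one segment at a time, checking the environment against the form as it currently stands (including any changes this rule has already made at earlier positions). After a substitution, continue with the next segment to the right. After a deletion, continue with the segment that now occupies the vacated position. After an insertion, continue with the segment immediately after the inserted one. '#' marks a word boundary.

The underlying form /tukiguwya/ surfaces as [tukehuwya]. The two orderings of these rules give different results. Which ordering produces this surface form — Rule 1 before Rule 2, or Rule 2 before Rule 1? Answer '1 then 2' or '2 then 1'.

1 then 2

Order 1 then 2:
  1 Spirantization: [tukiguwya] → [tukihuwya]
  2 Pre-h Lowering: [tukihuwya] → [tukehuwya]
  result: [tukehuwya]
Order 2 then 1:
  2 Pre-h Lowering: no change — [tukiguwya]
  1 Spirantization: [tukiguwya] → [tukihuwya]
  result: [tukihuwya]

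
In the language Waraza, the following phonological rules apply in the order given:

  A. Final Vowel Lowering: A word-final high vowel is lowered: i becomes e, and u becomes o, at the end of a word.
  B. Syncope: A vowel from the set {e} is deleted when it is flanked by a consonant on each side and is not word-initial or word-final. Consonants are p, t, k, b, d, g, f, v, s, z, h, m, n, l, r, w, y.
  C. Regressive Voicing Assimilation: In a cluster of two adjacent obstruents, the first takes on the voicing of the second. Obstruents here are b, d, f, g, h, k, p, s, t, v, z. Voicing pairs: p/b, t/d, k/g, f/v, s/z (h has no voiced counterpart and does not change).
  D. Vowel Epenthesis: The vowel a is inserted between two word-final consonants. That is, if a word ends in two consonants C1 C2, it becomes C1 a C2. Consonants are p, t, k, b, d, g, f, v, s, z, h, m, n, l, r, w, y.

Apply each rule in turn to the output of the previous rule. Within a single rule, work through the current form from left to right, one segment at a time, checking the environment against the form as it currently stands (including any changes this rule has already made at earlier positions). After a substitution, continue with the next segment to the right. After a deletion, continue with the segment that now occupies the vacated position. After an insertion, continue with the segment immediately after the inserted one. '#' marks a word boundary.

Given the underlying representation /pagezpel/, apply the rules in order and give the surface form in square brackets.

[pagspal]

A Final Vowel Lowering: no change — [pagezpel]
B Syncope: [pagezpel] → [pagzpl]
C Regressive Voicing Assimilation: [pagzpl] → [pagspl]
D Vowel Epenthesis: [pagspl] → [pagspal]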